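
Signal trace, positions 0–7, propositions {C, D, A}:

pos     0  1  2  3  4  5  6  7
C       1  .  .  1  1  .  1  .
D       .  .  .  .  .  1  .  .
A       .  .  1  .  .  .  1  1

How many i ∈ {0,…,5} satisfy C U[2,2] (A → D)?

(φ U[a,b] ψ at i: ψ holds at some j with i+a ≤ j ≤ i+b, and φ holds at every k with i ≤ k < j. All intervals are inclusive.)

Evaluate at each i in [0,5]:
  i=0: ✗ (no rhs in [2,2])
  i=1: ✗ (lhs fails at k=1 before rhs at j=3)
  i=2: ✗ (lhs fails at k=2 before rhs at j=4)
  i=3: ✓ (rhs at j=5; lhs holds on [3,4])
  i=4: ✗ (no rhs in [6,6])
  i=5: ✗ (no rhs in [7,7])
Positions where it holds: {3} → 1.

1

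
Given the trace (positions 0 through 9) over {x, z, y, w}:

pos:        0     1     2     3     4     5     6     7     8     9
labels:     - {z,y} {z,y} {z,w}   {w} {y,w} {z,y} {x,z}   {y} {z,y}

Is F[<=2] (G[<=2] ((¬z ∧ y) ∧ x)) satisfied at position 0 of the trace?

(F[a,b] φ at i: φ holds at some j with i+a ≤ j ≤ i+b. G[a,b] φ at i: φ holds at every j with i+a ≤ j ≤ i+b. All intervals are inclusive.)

False

Check G[<=2] ((¬z ∧ y) ∧ x) at each j in [0,2]:
  j=0: fails at 0
  j=1: fails at 1
  j=2: fails at 2
No position in the window satisfies it → formula fails.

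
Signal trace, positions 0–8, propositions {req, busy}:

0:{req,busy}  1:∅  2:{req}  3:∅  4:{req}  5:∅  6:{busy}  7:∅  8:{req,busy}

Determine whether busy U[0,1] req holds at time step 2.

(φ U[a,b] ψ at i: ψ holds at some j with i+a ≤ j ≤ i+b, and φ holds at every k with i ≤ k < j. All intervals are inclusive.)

Need some j in [2,3] with req, and busy at every k in [2,j-1].
  j=2: req holds; no prefix to check → satisfied.

Holds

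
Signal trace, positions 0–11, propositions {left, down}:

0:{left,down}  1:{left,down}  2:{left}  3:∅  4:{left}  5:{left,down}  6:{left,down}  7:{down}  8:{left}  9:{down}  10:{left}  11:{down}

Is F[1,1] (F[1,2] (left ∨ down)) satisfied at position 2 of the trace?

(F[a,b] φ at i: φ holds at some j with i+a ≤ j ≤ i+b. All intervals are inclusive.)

Holds

Check F[1,2] (left ∨ down) at each j in [3,3]:
  j=3: holds (witness at 4)
Found at j=3 → formula holds.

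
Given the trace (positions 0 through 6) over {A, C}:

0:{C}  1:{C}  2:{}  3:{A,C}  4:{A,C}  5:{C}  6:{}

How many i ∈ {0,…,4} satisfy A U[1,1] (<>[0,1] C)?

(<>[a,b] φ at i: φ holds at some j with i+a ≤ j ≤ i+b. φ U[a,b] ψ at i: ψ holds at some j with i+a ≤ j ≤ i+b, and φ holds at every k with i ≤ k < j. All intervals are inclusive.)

2

Evaluate at each i in [0,4]:
  i=0: ✗ (lhs fails at k=0 before rhs at j=1)
  i=1: ✗ (lhs fails at k=1 before rhs at j=2)
  i=2: ✗ (lhs fails at k=2 before rhs at j=3)
  i=3: ✓ (rhs at j=4; lhs holds on [3,3])
  i=4: ✓ (rhs at j=5; lhs holds on [4,4])
Positions where it holds: {3, 4} → 2.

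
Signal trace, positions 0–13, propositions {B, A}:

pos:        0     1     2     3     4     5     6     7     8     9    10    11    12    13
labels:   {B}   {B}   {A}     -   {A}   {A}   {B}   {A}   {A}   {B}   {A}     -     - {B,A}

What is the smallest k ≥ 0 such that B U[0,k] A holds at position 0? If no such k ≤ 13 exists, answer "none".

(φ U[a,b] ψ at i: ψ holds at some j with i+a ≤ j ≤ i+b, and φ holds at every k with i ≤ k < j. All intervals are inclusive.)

2

Need earliest j ≥ 0 with A, and B at every k in [0,j-1].
  j=0: rhs fails.
  j=1: rhs fails.
  j=2: rhs holds; lhs holds on [0,1]. k = 2.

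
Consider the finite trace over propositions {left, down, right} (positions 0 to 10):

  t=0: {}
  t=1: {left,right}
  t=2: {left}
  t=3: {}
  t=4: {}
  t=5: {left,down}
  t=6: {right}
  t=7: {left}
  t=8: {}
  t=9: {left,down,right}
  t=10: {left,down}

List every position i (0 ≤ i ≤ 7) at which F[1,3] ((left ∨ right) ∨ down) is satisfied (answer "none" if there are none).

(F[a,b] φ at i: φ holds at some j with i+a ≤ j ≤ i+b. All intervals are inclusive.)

0, 1, 2, 3, 4, 5, 6, 7

Evaluate at each i in [0,7]:
  i=0: ✓ (witness j=1)
  i=1: ✓ (witness j=2)
  i=2: ✓ (witness j=5)
  i=3: ✓ (witness j=5)
  i=4: ✓ (witness j=5)
  i=5: ✓ (witness j=6)
  i=6: ✓ (witness j=7)
  i=7: ✓ (witness j=9)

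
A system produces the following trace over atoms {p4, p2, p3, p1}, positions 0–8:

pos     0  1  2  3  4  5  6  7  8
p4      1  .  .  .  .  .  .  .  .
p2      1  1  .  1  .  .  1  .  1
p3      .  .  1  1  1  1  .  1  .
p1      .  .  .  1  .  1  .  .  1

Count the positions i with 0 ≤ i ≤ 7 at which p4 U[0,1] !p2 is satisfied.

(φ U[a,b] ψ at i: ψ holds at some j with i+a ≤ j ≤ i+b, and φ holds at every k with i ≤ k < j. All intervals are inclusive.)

4

Evaluate at each i in [0,7]:
  i=0: ✗ (no rhs in [0,1])
  i=1: ✗ (lhs fails at k=1 before rhs at j=2)
  i=2: ✓ (rhs at j=2)
  i=3: ✗ (lhs fails at k=3 before rhs at j=4)
  i=4: ✓ (rhs at j=4)
  i=5: ✓ (rhs at j=5)
  i=6: ✗ (lhs fails at k=6 before rhs at j=7)
  i=7: ✓ (rhs at j=7)
Positions where it holds: {2, 4, 5, 7} → 4.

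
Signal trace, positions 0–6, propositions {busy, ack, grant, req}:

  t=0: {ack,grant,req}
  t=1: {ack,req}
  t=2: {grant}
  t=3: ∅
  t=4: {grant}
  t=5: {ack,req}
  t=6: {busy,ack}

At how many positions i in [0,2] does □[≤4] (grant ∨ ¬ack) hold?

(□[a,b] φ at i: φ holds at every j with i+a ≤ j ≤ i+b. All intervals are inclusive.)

0

Evaluate at each i in [0,2]:
  i=0: ✗ (fails at j=1)
  i=1: ✗ (fails at j=1)
  i=2: ✗ (fails at j=5)
Positions where it holds: {} → 0.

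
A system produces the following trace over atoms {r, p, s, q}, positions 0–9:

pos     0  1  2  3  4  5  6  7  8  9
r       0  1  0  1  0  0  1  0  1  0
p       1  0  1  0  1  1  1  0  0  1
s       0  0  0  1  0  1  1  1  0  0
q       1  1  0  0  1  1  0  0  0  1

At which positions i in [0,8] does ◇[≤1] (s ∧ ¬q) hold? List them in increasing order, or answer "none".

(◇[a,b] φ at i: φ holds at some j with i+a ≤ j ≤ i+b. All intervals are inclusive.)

2, 3, 5, 6, 7

Evaluate at each i in [0,8]:
  i=0: ✗ (none in [0,1])
  i=1: ✗ (none in [1,2])
  i=2: ✓ (witness j=3)
  i=3: ✓ (witness j=3)
  i=4: ✗ (none in [4,5])
  i=5: ✓ (witness j=6)
  i=6: ✓ (witness j=6)
  i=7: ✓ (witness j=7)
  i=8: ✗ (none in [8,9])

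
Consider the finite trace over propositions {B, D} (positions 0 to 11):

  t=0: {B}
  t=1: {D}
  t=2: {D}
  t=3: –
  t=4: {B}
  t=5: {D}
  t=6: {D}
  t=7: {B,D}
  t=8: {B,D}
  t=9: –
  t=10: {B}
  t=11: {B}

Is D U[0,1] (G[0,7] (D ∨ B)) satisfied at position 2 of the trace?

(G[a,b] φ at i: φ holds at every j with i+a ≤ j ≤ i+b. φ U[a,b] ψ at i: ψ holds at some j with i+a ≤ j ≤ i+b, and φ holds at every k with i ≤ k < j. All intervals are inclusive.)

False

Need some j in [2,3] with G[0,7] (D ∨ B), and D at every k in [2,j-1].
  j=2: G[0,7] (D ∨ B) — fails at 3.
  j=3: G[0,7] (D ∨ B) — fails at 3.
No j in the window works → until fails.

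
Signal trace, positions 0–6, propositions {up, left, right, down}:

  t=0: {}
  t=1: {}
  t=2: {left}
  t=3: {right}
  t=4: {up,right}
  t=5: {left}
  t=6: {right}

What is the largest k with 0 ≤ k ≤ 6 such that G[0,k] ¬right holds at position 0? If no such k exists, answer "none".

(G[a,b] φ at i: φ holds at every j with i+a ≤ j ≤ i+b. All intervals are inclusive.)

¬right must hold from j=0 onward; find where it first fails.
  j=0: holds
  j=1: holds
  j=2: holds
  j=3: fails
Holds on [0,2], so largest k = 2.

2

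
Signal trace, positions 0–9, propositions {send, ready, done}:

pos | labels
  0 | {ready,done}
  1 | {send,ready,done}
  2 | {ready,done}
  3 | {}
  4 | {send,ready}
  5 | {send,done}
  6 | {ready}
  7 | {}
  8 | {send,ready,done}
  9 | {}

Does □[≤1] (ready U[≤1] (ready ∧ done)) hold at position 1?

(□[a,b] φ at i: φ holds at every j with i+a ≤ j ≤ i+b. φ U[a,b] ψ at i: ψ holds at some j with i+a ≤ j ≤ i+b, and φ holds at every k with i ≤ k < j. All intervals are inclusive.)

Check (ready U[≤1] (ready ∧ done)) at every j in [1,2]:
  j=1: holds
  j=2: holds
All positions satisfy it → formula holds.

Yes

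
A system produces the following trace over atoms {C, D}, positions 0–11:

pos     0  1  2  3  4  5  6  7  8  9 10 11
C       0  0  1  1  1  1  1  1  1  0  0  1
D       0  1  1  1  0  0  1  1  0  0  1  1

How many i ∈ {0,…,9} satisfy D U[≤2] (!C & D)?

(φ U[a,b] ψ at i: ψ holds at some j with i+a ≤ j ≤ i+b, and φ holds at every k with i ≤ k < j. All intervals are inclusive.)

Evaluate at each i in [0,9]:
  i=0: ✗ (lhs fails at k=0 before rhs at j=1)
  i=1: ✓ (rhs at j=1)
  i=2: ✗ (no rhs in [2,4])
  i=3: ✗ (no rhs in [3,5])
  i=4: ✗ (no rhs in [4,6])
  i=5: ✗ (no rhs in [5,7])
  i=6: ✗ (no rhs in [6,8])
  i=7: ✗ (no rhs in [7,9])
  i=8: ✗ (lhs fails at k=8 before rhs at j=10)
  i=9: ✗ (lhs fails at k=9 before rhs at j=10)
Positions where it holds: {1} → 1.

1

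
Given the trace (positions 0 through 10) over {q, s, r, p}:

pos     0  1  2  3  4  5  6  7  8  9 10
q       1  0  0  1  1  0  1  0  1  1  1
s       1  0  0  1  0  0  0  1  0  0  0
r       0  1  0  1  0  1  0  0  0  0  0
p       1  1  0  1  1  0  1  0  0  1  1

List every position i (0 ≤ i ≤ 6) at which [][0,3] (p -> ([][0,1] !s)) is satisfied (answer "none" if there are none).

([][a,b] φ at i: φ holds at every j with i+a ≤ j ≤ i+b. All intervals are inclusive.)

none

Evaluate at each i in [0,6]:
  i=0: ✗ (fails at j=0)
  i=1: ✗ (fails at j=3)
  i=2: ✗ (fails at j=3)
  i=3: ✗ (fails at j=3)
  i=4: ✗ (fails at j=6)
  i=5: ✗ (fails at j=6)
  i=6: ✗ (fails at j=6)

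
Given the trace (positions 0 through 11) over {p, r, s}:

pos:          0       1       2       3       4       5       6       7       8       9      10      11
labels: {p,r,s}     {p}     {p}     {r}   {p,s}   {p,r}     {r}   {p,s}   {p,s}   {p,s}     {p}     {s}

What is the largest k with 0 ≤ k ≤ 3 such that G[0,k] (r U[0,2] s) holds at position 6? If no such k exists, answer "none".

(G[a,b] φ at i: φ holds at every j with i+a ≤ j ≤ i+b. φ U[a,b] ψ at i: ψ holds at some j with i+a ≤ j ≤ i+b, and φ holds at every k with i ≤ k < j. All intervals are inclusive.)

(r U[0,2] s) must hold from j=6 onward; find where it first fails.
  j=6: holds
  j=7: holds
  j=8: holds
  j=9: holds
Holds through j=9; largest k = 3.

3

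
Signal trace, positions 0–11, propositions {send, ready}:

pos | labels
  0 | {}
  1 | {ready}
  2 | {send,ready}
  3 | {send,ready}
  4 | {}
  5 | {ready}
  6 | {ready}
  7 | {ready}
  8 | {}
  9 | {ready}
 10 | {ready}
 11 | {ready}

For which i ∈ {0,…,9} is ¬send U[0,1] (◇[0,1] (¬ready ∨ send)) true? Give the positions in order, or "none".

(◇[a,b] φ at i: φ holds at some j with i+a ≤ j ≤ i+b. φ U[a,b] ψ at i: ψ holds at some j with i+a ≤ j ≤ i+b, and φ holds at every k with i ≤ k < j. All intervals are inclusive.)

0, 1, 2, 3, 4, 6, 7, 8

Evaluate at each i in [0,9]:
  i=0: ✓ (rhs at j=0)
  i=1: ✓ (rhs at j=1)
  i=2: ✓ (rhs at j=2)
  i=3: ✓ (rhs at j=3)
  i=4: ✓ (rhs at j=4)
  i=5: ✗ (no rhs in [5,6])
  i=6: ✓ (rhs at j=7; lhs holds on [6,6])
  i=7: ✓ (rhs at j=7)
  i=8: ✓ (rhs at j=8)
  i=9: ✗ (no rhs in [9,10])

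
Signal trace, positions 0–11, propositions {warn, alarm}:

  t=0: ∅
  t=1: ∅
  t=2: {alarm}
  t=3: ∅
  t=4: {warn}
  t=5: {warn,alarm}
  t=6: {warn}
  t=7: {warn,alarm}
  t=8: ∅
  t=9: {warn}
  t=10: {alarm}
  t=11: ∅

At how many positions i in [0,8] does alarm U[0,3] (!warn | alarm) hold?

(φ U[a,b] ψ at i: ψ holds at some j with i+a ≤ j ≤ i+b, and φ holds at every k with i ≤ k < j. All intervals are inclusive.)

Evaluate at each i in [0,8]:
  i=0: ✓ (rhs at j=0)
  i=1: ✓ (rhs at j=1)
  i=2: ✓ (rhs at j=2)
  i=3: ✓ (rhs at j=3)
  i=4: ✗ (lhs fails at k=4 before rhs at j=5)
  i=5: ✓ (rhs at j=5)
  i=6: ✗ (lhs fails at k=6 before rhs at j=7)
  i=7: ✓ (rhs at j=7)
  i=8: ✓ (rhs at j=8)
Positions where it holds: {0, 1, 2, 3, 5, 7, 8} → 7.

7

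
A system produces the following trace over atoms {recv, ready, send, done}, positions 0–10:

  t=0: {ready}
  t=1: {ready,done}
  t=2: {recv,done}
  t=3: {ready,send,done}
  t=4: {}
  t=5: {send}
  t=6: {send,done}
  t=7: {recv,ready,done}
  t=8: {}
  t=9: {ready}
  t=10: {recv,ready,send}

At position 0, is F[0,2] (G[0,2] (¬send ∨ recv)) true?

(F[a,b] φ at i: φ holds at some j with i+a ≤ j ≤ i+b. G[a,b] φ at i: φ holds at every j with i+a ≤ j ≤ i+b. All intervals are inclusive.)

Check G[0,2] (¬send ∨ recv) at each j in [0,2]:
  j=0: holds on [0,2]
  j=1: fails at 3
  j=2: fails at 3
Found at j=0 → formula holds.

Holds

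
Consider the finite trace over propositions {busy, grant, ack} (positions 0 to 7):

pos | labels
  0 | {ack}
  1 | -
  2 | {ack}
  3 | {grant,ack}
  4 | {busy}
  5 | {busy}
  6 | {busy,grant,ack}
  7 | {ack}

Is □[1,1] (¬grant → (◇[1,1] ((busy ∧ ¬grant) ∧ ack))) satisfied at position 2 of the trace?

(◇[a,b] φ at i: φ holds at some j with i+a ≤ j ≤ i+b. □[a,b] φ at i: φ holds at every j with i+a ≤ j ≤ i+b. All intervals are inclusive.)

Check (¬grant → (◇[1,1] ((busy ∧ ¬grant) ∧ ack))) at every j in [3,3]:
  j=3: antecedent false → ✓
All positions satisfy it → formula holds.

True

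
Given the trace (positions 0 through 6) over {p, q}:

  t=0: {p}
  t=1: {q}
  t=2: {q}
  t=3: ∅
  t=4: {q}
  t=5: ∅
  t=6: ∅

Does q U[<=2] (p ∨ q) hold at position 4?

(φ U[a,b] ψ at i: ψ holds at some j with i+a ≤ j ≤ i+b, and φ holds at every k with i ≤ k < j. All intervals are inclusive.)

Yes

Need some j in [4,6] with (p ∨ q), and q at every k in [4,j-1].
  j=4: (p ∨ q) holds; no prefix to check → satisfied.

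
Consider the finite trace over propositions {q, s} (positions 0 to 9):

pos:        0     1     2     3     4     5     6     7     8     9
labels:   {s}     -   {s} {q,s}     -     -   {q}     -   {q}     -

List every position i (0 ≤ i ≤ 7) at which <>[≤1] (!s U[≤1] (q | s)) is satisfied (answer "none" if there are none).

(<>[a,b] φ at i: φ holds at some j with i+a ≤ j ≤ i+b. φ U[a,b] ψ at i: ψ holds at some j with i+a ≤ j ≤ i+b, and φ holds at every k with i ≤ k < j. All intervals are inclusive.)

0, 1, 2, 3, 4, 5, 6, 7

Evaluate at each i in [0,7]:
  i=0: ✓ (witness j=0)
  i=1: ✓ (witness j=1)
  i=2: ✓ (witness j=2)
  i=3: ✓ (witness j=3)
  i=4: ✓ (witness j=5)
  i=5: ✓ (witness j=5)
  i=6: ✓ (witness j=6)
  i=7: ✓ (witness j=7)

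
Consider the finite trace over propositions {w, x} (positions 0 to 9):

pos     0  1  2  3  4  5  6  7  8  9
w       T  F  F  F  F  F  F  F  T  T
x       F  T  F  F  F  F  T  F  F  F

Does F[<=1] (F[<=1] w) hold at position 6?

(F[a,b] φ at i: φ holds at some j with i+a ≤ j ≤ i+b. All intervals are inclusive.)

True

Check F[<=1] w at each j in [6,7]:
  j=6: fails (none in [6,7])
  j=7: holds (witness at 8)
Found at j=7 → formula holds.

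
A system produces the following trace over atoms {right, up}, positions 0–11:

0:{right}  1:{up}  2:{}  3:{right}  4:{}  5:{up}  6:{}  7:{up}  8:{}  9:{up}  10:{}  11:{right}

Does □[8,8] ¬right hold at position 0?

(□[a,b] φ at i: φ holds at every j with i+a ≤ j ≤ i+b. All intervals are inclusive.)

True

Check ¬right at every j in [8,8]:
  j=8: true
All positions satisfy it → formula holds.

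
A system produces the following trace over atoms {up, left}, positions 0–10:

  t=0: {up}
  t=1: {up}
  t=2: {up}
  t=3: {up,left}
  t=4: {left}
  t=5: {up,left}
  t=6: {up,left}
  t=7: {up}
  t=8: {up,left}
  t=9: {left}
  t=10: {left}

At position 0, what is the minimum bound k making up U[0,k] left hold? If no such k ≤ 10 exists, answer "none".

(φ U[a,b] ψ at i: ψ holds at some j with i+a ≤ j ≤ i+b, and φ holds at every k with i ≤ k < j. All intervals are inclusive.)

Need earliest j ≥ 0 with left, and up at every k in [0,j-1].
  j=0: rhs fails.
  j=1: rhs fails.
  j=2: rhs fails.
  j=3: rhs holds; lhs holds on [0,2]. k = 3.

3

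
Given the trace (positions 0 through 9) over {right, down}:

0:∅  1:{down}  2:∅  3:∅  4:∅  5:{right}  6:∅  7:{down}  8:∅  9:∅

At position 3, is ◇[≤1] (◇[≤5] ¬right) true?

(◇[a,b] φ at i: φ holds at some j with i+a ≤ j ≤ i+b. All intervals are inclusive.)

Holds

Check ◇[≤5] ¬right at each j in [3,4]:
  j=3: holds (witness at 3)
  j=4: holds (witness at 4)
Found at j=3 → formula holds.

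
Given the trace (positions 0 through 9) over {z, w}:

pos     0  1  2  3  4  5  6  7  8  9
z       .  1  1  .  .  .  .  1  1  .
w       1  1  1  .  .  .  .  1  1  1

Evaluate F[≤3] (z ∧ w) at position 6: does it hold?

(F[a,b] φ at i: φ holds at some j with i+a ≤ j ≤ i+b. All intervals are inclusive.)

Check (z ∧ w) at each j in [6,9]:
  j=6: false
  j=7: true
  j=8: true
  j=9: false
Found at j=7 → formula holds.

Holds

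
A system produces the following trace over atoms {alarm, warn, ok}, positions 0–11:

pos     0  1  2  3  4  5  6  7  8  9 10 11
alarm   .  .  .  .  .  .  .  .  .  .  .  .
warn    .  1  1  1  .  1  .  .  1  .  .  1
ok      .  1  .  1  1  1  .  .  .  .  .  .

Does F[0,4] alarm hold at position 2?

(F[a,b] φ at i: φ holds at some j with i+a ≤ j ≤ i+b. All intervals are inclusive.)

Check alarm at each j in [2,6]:
  j=2: false
  j=3: false
  j=4: false
  j=5: false
  j=6: false
No position in the window satisfies it → formula fails.

No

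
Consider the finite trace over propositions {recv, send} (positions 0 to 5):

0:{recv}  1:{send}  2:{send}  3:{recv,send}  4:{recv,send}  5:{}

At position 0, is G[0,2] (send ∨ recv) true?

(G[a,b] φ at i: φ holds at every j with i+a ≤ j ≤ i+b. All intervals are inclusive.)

True

Check (send ∨ recv) at every j in [0,2]:
  j=0: true
  j=1: true
  j=2: true
All positions satisfy it → formula holds.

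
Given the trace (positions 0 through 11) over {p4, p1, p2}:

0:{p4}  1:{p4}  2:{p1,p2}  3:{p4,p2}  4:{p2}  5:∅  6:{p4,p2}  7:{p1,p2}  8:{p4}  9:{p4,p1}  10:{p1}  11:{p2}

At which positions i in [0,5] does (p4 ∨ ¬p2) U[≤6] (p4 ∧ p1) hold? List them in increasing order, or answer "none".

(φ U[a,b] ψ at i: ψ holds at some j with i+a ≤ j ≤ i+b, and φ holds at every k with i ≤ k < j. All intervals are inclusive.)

none

Evaluate at each i in [0,5]:
  i=0: ✗ (no rhs in [0,6])
  i=1: ✗ (no rhs in [1,7])
  i=2: ✗ (no rhs in [2,8])
  i=3: ✗ (lhs fails at k=4 before rhs at j=9)
  i=4: ✗ (lhs fails at k=4 before rhs at j=9)
  i=5: ✗ (lhs fails at k=7 before rhs at j=9)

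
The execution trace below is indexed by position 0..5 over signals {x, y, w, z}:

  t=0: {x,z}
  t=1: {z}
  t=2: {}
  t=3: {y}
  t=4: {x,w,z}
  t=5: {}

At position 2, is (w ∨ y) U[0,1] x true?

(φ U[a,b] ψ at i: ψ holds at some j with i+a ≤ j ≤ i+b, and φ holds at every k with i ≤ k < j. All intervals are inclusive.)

Need some j in [2,3] with x, and (w ∨ y) at every k in [2,j-1].
  j=2: x false.
  j=3: x false.
No j in the window works → until fails.

Does not hold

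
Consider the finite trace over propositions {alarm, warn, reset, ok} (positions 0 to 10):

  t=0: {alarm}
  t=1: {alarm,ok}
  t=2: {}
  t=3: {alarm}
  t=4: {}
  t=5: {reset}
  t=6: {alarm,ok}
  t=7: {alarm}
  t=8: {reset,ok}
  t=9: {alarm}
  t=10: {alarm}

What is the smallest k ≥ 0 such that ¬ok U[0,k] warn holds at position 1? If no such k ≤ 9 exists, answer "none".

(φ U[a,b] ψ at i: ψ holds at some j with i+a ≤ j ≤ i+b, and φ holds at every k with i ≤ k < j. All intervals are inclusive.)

none

Need earliest j ≥ 1 with warn, and ¬ok at every k in [1,j-1].
  j=1: rhs fails.
  j=2: rhs fails.
  j=3: rhs fails.
  j=4: rhs fails.
  j=5: rhs fails.
  j=6: rhs fails.
  j=7: rhs fails.
  j=8: rhs fails.
  j=9: rhs fails.
  j=10: rhs fails.
No witness within the range → none.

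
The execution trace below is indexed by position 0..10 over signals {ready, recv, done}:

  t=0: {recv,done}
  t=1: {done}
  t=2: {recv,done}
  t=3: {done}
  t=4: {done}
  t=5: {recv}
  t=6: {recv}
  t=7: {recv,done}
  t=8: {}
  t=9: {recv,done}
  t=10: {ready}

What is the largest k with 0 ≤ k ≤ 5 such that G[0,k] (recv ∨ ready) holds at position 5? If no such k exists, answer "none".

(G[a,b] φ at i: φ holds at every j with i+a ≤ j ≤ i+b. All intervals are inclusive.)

(recv ∨ ready) must hold from j=5 onward; find where it first fails.
  j=5: holds
  j=6: holds
  j=7: holds
  j=8: fails
Holds on [5,7], so largest k = 2.

2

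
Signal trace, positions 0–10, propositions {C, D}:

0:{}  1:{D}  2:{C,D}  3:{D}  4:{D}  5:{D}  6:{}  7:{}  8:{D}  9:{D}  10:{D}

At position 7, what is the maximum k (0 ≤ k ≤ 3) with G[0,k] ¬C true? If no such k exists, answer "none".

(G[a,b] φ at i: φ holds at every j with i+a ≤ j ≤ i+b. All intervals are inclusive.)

3

¬C must hold from j=7 onward; find where it first fails.
  j=7: holds
  j=8: holds
  j=9: holds
  j=10: holds
Holds through j=10; largest k = 3.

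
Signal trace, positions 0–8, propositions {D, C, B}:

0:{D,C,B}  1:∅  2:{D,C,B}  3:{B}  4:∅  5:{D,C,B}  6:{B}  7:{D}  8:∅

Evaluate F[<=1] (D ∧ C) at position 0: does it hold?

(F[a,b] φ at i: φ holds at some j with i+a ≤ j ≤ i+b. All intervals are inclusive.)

Check (D ∧ C) at each j in [0,1]:
  j=0: true
  j=1: false
Found at j=0 → formula holds.

Yes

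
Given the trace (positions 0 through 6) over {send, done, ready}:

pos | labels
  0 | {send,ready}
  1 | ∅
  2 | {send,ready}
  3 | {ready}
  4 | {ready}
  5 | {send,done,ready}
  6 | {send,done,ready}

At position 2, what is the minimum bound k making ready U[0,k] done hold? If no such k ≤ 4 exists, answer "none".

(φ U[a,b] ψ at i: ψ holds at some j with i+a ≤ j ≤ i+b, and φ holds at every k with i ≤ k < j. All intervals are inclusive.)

3

Need earliest j ≥ 2 with done, and ready at every k in [2,j-1].
  j=2: rhs fails.
  j=3: rhs fails.
  j=4: rhs fails.
  j=5: rhs holds; lhs holds on [2,4]. k = 3.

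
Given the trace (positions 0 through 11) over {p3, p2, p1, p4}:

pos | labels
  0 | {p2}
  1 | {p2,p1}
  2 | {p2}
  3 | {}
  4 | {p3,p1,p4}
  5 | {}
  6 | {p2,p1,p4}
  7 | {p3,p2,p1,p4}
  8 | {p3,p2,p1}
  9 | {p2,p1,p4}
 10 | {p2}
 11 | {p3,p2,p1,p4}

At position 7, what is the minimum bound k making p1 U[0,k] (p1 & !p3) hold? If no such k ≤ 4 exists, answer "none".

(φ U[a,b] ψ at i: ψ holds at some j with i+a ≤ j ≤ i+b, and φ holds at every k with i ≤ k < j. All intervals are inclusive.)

Need earliest j ≥ 7 with (p1 & !p3), and p1 at every k in [7,j-1].
  j=7: rhs fails.
  j=8: rhs fails.
  j=9: rhs holds; lhs holds on [7,8]. k = 2.

2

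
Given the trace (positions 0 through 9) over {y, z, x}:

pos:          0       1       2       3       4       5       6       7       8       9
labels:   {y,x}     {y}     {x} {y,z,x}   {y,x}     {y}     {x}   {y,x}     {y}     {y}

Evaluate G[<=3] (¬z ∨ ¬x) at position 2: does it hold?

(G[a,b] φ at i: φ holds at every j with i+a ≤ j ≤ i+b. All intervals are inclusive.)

False

Check (¬z ∨ ¬x) at every j in [2,5]:
  j=2: true
  j=3: false
  j=4: true
  j=5: true
Fails at j=3 → formula fails.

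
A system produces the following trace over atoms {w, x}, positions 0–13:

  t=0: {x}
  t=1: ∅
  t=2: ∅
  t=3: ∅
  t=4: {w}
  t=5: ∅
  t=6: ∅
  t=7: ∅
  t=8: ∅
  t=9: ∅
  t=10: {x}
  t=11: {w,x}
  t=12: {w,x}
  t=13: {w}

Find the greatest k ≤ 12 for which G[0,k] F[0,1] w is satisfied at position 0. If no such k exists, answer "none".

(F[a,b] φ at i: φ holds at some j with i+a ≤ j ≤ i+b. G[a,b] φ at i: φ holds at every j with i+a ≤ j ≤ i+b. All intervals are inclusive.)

F[0,1] w must hold from j=0 onward; find where it first fails.
  j=0: fails → no k works.

none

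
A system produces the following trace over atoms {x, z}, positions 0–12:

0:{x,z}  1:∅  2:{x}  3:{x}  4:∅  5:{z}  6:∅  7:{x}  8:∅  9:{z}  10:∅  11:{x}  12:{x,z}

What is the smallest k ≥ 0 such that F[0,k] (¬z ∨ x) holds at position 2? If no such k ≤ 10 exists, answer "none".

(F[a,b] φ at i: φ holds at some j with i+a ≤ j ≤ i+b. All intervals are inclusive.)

0

Scan j = 2,3,… for (¬z ∨ x):
  j=2: holds
First hit at j=2, so smallest k = 2-2 = 0.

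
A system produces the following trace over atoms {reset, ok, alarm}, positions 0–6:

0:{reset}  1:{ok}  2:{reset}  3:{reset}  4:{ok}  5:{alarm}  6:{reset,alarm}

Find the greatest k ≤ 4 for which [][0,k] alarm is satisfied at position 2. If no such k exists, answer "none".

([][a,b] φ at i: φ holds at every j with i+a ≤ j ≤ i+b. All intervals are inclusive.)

none

alarm must hold from j=2 onward; find where it first fails.
  j=2: fails → no k works.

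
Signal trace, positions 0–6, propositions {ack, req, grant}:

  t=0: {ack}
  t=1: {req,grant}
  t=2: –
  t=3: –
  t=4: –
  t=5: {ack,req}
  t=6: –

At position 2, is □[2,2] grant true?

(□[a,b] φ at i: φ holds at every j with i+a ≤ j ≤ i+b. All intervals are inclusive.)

No

Check grant at every j in [4,4]:
  j=4: false
Fails at j=4 → formula fails.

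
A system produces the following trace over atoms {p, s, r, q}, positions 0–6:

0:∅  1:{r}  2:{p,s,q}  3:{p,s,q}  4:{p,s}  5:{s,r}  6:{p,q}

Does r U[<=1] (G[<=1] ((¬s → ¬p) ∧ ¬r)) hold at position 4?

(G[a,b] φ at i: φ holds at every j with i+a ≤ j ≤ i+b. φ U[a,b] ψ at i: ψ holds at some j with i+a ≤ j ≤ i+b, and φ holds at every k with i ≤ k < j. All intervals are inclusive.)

Does not hold

Need some j in [4,5] with G[<=1] ((¬s → ¬p) ∧ ¬r), and r at every k in [4,j-1].
  j=4: G[<=1] ((¬s → ¬p) ∧ ¬r) — fails at 5.
  j=5: G[<=1] ((¬s → ¬p) ∧ ¬r) — fails at 5.
No j in the window works → until fails.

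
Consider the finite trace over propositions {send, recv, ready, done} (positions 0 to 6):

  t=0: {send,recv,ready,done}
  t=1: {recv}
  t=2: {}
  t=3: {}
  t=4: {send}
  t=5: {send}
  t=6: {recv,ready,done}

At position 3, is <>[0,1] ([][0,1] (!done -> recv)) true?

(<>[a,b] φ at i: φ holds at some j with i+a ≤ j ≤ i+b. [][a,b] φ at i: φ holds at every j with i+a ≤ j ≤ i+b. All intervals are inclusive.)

False

Check [][0,1] (!done -> recv) at each j in [3,4]:
  j=3: fails at 3
  j=4: fails at 4
No position in the window satisfies it → formula fails.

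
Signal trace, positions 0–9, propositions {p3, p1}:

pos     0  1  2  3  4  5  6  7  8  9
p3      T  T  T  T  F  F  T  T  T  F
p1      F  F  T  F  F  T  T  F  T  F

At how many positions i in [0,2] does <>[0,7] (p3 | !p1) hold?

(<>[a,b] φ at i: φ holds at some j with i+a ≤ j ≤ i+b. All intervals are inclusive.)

3

Evaluate at each i in [0,2]:
  i=0: ✓ (witness j=0)
  i=1: ✓ (witness j=1)
  i=2: ✓ (witness j=2)
Positions where it holds: {0, 1, 2} → 3.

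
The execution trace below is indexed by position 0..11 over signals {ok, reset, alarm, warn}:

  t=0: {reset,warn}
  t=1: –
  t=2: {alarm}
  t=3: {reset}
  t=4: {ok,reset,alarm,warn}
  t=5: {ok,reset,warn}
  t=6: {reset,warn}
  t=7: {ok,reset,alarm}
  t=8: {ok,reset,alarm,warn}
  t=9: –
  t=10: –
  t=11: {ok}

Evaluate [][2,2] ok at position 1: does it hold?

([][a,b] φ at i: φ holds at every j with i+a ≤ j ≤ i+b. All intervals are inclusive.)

Does not hold

Check ok at every j in [3,3]:
  j=3: false
Fails at j=3 → formula fails.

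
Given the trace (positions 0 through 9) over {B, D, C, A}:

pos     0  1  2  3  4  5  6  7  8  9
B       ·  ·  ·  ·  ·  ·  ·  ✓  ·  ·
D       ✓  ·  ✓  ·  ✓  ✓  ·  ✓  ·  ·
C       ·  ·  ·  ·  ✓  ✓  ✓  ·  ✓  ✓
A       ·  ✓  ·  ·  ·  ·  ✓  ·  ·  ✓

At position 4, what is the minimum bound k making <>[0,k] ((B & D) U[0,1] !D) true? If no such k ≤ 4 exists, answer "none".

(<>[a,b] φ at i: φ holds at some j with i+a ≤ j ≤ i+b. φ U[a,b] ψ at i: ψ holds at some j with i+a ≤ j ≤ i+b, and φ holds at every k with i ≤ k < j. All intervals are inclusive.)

Scan j = 4,5,… for ((B & D) U[0,1] !D):
  j=4: fails
  j=5: fails
  j=6: holds
First hit at j=6, so smallest k = 6-4 = 2.

2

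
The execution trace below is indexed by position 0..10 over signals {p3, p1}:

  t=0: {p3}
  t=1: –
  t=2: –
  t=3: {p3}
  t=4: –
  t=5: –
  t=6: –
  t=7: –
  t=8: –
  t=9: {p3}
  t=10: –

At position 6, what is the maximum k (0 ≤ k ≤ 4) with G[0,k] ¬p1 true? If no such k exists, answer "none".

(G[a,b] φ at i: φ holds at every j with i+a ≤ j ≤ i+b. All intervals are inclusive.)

4

¬p1 must hold from j=6 onward; find where it first fails.
  j=6: holds
  j=7: holds
  j=8: holds
  j=9: holds
  j=10: holds
Holds through j=10; largest k = 4.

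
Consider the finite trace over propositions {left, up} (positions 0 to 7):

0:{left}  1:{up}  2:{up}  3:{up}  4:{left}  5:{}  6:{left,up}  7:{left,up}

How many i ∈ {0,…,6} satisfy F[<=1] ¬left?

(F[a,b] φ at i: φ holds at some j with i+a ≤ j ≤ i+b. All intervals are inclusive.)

Evaluate at each i in [0,6]:
  i=0: ✓ (witness j=1)
  i=1: ✓ (witness j=1)
  i=2: ✓ (witness j=2)
  i=3: ✓ (witness j=3)
  i=4: ✓ (witness j=5)
  i=5: ✓ (witness j=5)
  i=6: ✗ (none in [6,7])
Positions where it holds: {0, 1, 2, 3, 4, 5} → 6.

6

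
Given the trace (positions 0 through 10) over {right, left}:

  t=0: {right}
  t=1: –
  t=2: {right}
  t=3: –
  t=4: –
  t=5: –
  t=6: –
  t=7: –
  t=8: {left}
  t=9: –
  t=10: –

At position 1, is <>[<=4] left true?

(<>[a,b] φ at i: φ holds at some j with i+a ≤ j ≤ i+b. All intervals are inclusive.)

No

Check left at each j in [1,5]:
  j=1: false
  j=2: false
  j=3: false
  j=4: false
  j=5: false
No position in the window satisfies it → formula fails.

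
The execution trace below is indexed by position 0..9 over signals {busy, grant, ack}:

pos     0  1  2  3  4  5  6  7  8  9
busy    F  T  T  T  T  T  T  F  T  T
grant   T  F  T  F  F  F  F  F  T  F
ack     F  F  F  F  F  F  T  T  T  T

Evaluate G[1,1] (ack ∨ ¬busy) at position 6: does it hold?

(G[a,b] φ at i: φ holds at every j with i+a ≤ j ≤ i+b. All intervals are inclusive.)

Check (ack ∨ ¬busy) at every j in [7,7]:
  j=7: true
All positions satisfy it → formula holds.

True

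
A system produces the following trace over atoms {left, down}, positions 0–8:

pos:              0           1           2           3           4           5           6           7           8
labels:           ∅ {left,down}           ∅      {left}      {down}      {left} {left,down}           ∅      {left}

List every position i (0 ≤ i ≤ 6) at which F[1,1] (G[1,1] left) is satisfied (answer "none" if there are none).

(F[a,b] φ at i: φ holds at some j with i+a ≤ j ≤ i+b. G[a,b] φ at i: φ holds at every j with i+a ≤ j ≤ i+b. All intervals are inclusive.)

1, 3, 4, 6

Evaluate at each i in [0,6]:
  i=0: ✗ (none in [1,1])
  i=1: ✓ (witness j=2)
  i=2: ✗ (none in [3,3])
  i=3: ✓ (witness j=4)
  i=4: ✓ (witness j=5)
  i=5: ✗ (none in [6,6])
  i=6: ✓ (witness j=7)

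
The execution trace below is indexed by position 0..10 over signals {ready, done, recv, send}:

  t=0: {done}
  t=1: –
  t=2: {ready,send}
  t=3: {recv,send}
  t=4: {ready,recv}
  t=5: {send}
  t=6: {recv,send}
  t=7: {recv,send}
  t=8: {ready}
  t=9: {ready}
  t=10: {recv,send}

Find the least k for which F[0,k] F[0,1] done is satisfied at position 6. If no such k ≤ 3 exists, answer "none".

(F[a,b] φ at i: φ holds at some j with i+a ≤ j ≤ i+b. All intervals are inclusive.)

none

Scan j = 6,7,… for F[0,1] done:
  j=6: fails
  j=7: fails
  j=8: fails
  j=9: fails
No j in [6,9] satisfies it → none.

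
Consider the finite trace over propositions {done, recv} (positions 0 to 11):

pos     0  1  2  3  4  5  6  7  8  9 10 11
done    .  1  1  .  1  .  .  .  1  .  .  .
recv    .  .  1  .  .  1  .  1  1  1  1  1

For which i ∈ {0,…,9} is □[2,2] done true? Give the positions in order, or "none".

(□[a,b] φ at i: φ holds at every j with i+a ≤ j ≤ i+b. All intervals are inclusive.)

0, 2, 6

Evaluate at each i in [0,9]:
  i=0: ✓ (all of [2,2])
  i=1: ✗ (fails at j=3)
  i=2: ✓ (all of [4,4])
  i=3: ✗ (fails at j=5)
  i=4: ✗ (fails at j=6)
  i=5: ✗ (fails at j=7)
  i=6: ✓ (all of [8,8])
  i=7: ✗ (fails at j=9)
  i=8: ✗ (fails at j=10)
  i=9: ✗ (fails at j=11)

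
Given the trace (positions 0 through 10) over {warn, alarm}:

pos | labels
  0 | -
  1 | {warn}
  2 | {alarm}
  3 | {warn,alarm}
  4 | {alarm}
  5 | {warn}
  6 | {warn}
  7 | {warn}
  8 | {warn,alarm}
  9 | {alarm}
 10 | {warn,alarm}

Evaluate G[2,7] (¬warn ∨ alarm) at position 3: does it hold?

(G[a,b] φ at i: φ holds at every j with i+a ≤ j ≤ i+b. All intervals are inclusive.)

Check (¬warn ∨ alarm) at every j in [5,10]:
  j=5: false
  j=6: false
  j=7: false
  j=8: true
  j=9: true
  j=10: true
Fails at j=5 → formula fails.

False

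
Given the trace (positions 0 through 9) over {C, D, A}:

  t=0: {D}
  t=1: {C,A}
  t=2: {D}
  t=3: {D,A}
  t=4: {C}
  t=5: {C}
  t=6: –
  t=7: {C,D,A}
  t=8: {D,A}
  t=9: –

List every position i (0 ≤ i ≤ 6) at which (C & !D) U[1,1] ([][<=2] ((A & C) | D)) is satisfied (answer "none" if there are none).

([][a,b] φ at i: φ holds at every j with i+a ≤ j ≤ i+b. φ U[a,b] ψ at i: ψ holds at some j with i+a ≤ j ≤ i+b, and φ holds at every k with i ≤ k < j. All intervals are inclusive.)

none

Evaluate at each i in [0,6]:
  i=0: ✗ (lhs fails at k=0 before rhs at j=1)
  i=1: ✗ (no rhs in [2,2])
  i=2: ✗ (no rhs in [3,3])
  i=3: ✗ (no rhs in [4,4])
  i=4: ✗ (no rhs in [5,5])
  i=5: ✗ (no rhs in [6,6])
  i=6: ✗ (no rhs in [7,7])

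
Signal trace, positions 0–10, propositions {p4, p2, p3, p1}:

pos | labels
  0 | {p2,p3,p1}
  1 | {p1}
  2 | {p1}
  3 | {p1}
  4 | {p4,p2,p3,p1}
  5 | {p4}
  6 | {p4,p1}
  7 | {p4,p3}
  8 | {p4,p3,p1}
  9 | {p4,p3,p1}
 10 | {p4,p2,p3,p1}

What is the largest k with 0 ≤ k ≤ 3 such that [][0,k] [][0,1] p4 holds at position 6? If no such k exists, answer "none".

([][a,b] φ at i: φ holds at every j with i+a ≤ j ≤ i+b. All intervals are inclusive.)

[][0,1] p4 must hold from j=6 onward; find where it first fails.
  j=6: holds
  j=7: holds
  j=8: holds
  j=9: holds
Holds through j=9; largest k = 3.

3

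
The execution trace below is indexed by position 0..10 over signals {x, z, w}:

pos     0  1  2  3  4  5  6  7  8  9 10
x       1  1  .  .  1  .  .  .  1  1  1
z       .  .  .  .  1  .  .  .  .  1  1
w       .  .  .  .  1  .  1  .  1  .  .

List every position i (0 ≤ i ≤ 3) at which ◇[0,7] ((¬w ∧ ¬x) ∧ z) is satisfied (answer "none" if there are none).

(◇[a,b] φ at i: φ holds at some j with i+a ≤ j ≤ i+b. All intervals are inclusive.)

none

Evaluate at each i in [0,3]:
  i=0: ✗ (none in [0,7])
  i=1: ✗ (none in [1,8])
  i=2: ✗ (none in [2,9])
  i=3: ✗ (none in [3,10])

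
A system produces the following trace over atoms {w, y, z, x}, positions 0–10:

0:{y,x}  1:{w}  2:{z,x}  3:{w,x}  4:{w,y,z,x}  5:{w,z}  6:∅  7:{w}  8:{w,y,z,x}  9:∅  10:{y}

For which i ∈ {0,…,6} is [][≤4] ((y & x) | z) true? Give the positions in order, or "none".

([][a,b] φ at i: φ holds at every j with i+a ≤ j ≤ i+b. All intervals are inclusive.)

Evaluate at each i in [0,6]:
  i=0: ✗ (fails at j=1)
  i=1: ✗ (fails at j=1)
  i=2: ✗ (fails at j=3)
  i=3: ✗ (fails at j=3)
  i=4: ✗ (fails at j=6)
  i=5: ✗ (fails at j=6)
  i=6: ✗ (fails at j=6)

none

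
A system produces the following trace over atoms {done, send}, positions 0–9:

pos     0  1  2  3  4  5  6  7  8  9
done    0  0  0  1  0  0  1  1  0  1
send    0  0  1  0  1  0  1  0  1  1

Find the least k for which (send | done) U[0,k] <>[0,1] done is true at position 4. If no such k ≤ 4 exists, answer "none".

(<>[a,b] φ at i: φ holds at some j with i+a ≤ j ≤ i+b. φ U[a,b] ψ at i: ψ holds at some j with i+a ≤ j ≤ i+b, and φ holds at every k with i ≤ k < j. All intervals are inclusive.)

1

Need earliest j ≥ 4 with <>[0,1] done, and (send | done) at every k in [4,j-1].
  j=4: rhs fails.
  j=5: rhs holds; lhs holds on [4,4]. k = 1.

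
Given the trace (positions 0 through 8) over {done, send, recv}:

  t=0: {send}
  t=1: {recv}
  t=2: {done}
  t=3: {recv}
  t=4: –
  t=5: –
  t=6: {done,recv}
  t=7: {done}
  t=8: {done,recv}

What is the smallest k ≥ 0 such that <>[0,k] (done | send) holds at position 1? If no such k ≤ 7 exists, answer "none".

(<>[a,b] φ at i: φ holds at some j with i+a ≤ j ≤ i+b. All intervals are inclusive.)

1

Scan j = 1,2,… for (done | send):
  j=1: fails
  j=2: holds
First hit at j=2, so smallest k = 2-1 = 1.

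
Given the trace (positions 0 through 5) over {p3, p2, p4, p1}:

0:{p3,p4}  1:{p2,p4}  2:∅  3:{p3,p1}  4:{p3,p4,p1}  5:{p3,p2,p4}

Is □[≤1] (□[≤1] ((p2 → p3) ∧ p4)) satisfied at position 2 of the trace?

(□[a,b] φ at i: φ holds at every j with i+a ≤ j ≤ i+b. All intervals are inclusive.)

Check □[≤1] ((p2 → p3) ∧ p4) at every j in [2,3]:
  j=2: fails at 2
  j=3: fails at 3
Fails at j=2 → formula fails.

False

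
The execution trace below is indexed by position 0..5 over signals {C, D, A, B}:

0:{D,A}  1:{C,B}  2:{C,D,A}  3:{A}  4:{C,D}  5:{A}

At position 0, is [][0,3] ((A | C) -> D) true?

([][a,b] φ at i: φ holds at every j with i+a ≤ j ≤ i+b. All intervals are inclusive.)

Check ((A | C) -> D) at every j in [0,3]:
  j=0: antecedent true; consequent true → ✓
  j=1: antecedent true; consequent false → ✗
  j=2: antecedent true; consequent true → ✓
  j=3: antecedent true; consequent false → ✗
Fails at j=1 → formula fails.

No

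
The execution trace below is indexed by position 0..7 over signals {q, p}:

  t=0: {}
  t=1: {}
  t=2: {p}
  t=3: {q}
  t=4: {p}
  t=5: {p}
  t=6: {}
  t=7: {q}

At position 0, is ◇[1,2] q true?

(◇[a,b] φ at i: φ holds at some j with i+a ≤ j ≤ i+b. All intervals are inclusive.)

Check q at each j in [1,2]:
  j=1: false
  j=2: false
No position in the window satisfies it → formula fails.

Does not hold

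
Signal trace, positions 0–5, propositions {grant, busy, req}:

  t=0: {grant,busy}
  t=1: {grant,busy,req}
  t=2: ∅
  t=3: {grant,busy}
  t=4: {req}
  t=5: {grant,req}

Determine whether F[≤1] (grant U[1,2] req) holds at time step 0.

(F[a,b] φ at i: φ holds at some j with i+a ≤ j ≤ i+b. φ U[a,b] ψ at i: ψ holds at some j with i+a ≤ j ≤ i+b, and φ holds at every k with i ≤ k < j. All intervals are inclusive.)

Check (grant U[1,2] req) at each j in [0,1]:
  j=0: holds
  j=1: fails
Found at j=0 → formula holds.

Yes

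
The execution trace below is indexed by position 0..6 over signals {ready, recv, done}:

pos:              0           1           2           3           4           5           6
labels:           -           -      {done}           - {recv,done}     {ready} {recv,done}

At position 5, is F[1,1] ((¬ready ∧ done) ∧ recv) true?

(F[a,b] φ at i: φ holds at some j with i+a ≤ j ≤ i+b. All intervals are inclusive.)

Check ((¬ready ∧ done) ∧ recv) at each j in [6,6]:
  j=6: true
Found at j=6 → formula holds.

Holds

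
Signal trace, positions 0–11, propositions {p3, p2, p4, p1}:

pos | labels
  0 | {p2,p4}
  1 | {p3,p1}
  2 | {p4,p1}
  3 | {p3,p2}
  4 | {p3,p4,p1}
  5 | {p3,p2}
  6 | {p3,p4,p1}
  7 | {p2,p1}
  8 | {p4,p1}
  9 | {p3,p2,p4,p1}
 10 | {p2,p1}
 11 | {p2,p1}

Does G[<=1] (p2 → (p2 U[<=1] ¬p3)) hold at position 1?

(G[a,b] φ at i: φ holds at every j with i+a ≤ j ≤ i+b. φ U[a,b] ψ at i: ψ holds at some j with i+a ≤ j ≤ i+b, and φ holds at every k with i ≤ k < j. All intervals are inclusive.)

Holds

Check (p2 → (p2 U[<=1] ¬p3)) at every j in [1,2]:
  j=1: antecedent false → ✓
  j=2: antecedent false → ✓
All positions satisfy it → formula holds.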